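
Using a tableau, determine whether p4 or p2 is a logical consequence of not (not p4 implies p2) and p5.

Initial set: {T (not (not p4 implies p2) and p5); F (p4 or p2)}.
T (not (not p4 implies p2) and p5): α-rule — add T not (not p4 implies p2), T p5.
F (p4 or p2): α-rule — add F p4, F p2.
T not (not p4 implies p2): α-rule — add T not p4, F p2.
○ open, literals {p2=false, p4=false, p5=true}.
0 branches closed, 1 open.
An open branch gives a countermodel: p2=false, p4=false, p5=true (unmentioned atoms arbitrary); the premises hold there but the conclusion fails.

No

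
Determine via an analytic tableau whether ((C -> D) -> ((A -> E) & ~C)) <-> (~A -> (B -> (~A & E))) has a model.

Satisfiable

Initial set: {T (((C -> D) -> ((A -> E) & ~C)) <-> (~A -> (B -> (~A & E))))}.
T (((C -> D) -> ((A -> E) & ~C)) <-> (~A -> (B -> (~A & E)))): β-rule — branch into T ((C -> D) -> ((A -> E) & ~C)), T (~A -> (B -> (~A & E)))  //  F ((C -> D) -> ((A -> E) & ~C)), F (~A -> (B -> (~A & E))).
  branch 1 (add T ((C -> D) -> ((A -> E) & ~C)), T (~A -> (B -> (~A & E)))):
    T ((C -> D) -> ((A -> E) & ~C)): β-rule — branch into F (C -> D)  //  T ((A -> E) & ~C).
      branch 1.1 (add F (C -> D)):
        F (C -> D): α-rule — add T C, F D.
        T (~A -> (B -> (~A & E))): β-rule — branch into F ~A  //  T (B -> (~A & E)).
          branch 1.1.1 (add F ~A):
            ○ open, literals {A=T, C=T, D=F}.
          branch 1.1.2 (add T (B -> (~A & E))):
            T (B -> (~A & E)): β-rule — branch into F B  //  T (~A & E).
              branch 1.1.2.1 (add F B):
                ○ open, literals {B=F, C=T, D=F}.
              branch 1.1.2.2 (add T (~A & E)):
                T (~A & E): α-rule — add T ~A, T E.
                ○ open, literals {A=F, C=T, D=F, E=T}.
      branch 1.2 (add T ((A -> E) & ~C)):
        T ((A -> E) & ~C): α-rule — add T (A -> E), T ~C.
        T (~A -> (B -> (~A & E))): β-rule — branch into F ~A  //  T (B -> (~A & E)).
          branch 1.2.1 (add F ~A):
            T (A -> E): β-rule — branch into F A  //  T E.
              branch 1.2.1.1 (add F A):
                × closes — contains both A and ~A.
              branch 1.2.1.2 (add T E):
                ○ open, literals {A=T, C=F, E=T}.
          branch 1.2.2 (add T (B -> (~A & E))):
            T (A -> E): β-rule — branch into F A  //  T E.
              branch 1.2.2.1 (add F A):
                T (B -> (~A & E)): β-rule — branch into F B  //  T (~A & E).
                  branch 1.2.2.1.1 (add F B):
                    ○ open, literals {A=F, B=F, C=F}.
                  branch 1.2.2.1.2 (add T (~A & E)):
                    T (~A & E): α-rule — add T ~A, T E.
                    ○ open, literals {A=F, C=F, E=T}.
              branch 1.2.2.2 (add T E):
                T (B -> (~A & E)): β-rule — branch into F B  //  T (~A & E).
                  branch 1.2.2.2.1 (add F B):
                    ○ open, literals {B=F, C=F, E=T}.
                  branch 1.2.2.2.2 (add T (~A & E)):
                    T (~A & E): α-rule — add T ~A, T E.
                    ○ open, literals {A=F, C=F, E=T}.
  branch 2 (add F ((C -> D) -> ((A -> E) & ~C)), F (~A -> (B -> (~A & E)))):
    F ((C -> D) -> ((A -> E) & ~C)): α-rule — add T (C -> D), F ((A -> E) & ~C).
    F (~A -> (B -> (~A & E))): α-rule — add T ~A, F (B -> (~A & E)).
    F (B -> (~A & E)): α-rule — add T B, F (~A & E).
    T (C -> D): β-rule — branch into F C  //  T D.
      branch 2.1 (add F C):
        F ((A -> E) & ~C): β-rule — branch into F (A -> E)  //  F ~C.
          branch 2.1.1 (add F (A -> E)):
            F (A -> E): α-rule — add T A, F E.
            × closes — contains both A and ~A.
          branch 2.1.2 (add F ~C):
            × closes — contains both C and ~C.
      branch 2.2 (add T D):
        F ((A -> E) & ~C): β-rule — branch into F (A -> E)  //  F ~C.
          branch 2.2.1 (add F (A -> E)):
            F (A -> E): α-rule — add T A, F E.
            × closes — contains both A and ~A.
          branch 2.2.2 (add F ~C):
            F (~A & E): β-rule — branch into F ~A  //  F E.
              branch 2.2.2.1 (add F ~A):
                × closes — contains both A and ~A.
              branch 2.2.2.2 (add F E):
                ○ open, literals {A=F, B=T, C=T, D=T, E=F}.
5 branches closed, 9 open.
An open branch gives a satisfying assignment: A=T, C=T, D=F.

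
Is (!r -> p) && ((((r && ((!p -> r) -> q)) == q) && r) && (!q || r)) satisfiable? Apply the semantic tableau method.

Satisfiable

Initial set: {((!r -> p) && ((((r && ((!p -> r) -> q)) == q) && r) && (!q || r)))}.
((!r -> p) && ((((r && ((!p -> r) -> q)) == q) && r) && (!q || r))): α-rule — add (!r -> p), ((((r && ((!p -> r) -> q)) == q) && r) && (!q || r)).
((((r && ((!p -> r) -> q)) == q) && r) && (!q || r)): α-rule — add (((r && ((!p -> r) -> q)) == q) && r), (!q || r).
(((r && ((!p -> r) -> q)) == q) && r): α-rule — add ((r && ((!p -> r) -> q)) == q), r.
(!r -> p): β-rule — branch into !!r  //  p.
  branch 1 (add !!r):
    (!q || r): β-rule — branch into !q  //  r.
      branch 1.1 (add !q):
        ((r && ((!p -> r) -> q)) == q): β-rule — branch into (r && ((!p -> r) -> q)), q  //  !(r && ((!p -> r) -> q)), !q.
          branch 1.1.1 (add (r && ((!p -> r) -> q)), q):
            × closes — contains both q and !q.
          branch 1.1.2 (add !(r && ((!p -> r) -> q)), !q):
            !(r && ((!p -> r) -> q)): β-rule — branch into !r  //  !((!p -> r) -> q).
              branch 1.1.2.1 (add !r):
                × closes — contains both r and !r.
              branch 1.1.2.2 (add !((!p -> r) -> q)):
                !((!p -> r) -> q): α-rule — add (!p -> r), !q.
                (!p -> r): β-rule — branch into !!p  //  r.
                  branch 1.1.2.2.1 (add !!p):
                    ○ open, literals {p=1, q=0, r=1}.
                  branch 1.1.2.2.2 (add r):
                    ○ open, literals {q=0, r=1}.
      branch 1.2 (add r):
        ((r && ((!p -> r) -> q)) == q): β-rule — branch into (r && ((!p -> r) -> q)), q  //  !(r && ((!p -> r) -> q)), !q.
          branch 1.2.1 (add (r && ((!p -> r) -> q)), q):
            (r && ((!p -> r) -> q)): α-rule — add r, ((!p -> r) -> q).
            ((!p -> r) -> q): β-rule — branch into !(!p -> r)  //  q.
              branch 1.2.1.1 (add !(!p -> r)):
                !(!p -> r): α-rule — add !p, !r.
                × closes — contains both r and !r.
              branch 1.2.1.2 (add q):
                ○ open, literals {q=1, r=1}.
          branch 1.2.2 (add !(r && ((!p -> r) -> q)), !q):
            !(r && ((!p -> r) -> q)): β-rule — branch into !r  //  !((!p -> r) -> q).
              branch 1.2.2.1 (add !r):
                × closes — contains both r and !r.
              branch 1.2.2.2 (add !((!p -> r) -> q)):
                !((!p -> r) -> q): α-rule — add (!p -> r), !q.
                (!p -> r): β-rule — branch into !!p  //  r.
                  branch 1.2.2.2.1 (add !!p):
                    ○ open, literals {p=1, q=0, r=1}.
                  branch 1.2.2.2.2 (add r):
                    ○ open, literals {q=0, r=1}.
  branch 2 (add p):
    (!q || r): β-rule — branch into !q  //  r.
      branch 2.1 (add !q):
        ((r && ((!p -> r) -> q)) == q): β-rule — branch into (r && ((!p -> r) -> q)), q  //  !(r && ((!p -> r) -> q)), !q.
          branch 2.1.1 (add (r && ((!p -> r) -> q)), q):
            × closes — contains both q and !q.
          branch 2.1.2 (add !(r && ((!p -> r) -> q)), !q):
            !(r && ((!p -> r) -> q)): β-rule — branch into !r  //  !((!p -> r) -> q).
              branch 2.1.2.1 (add !r):
                × closes — contains both r and !r.
              branch 2.1.2.2 (add !((!p -> r) -> q)):
                !((!p -> r) -> q): α-rule — add (!p -> r), !q.
                (!p -> r): β-rule — branch into !!p  //  r.
                  branch 2.1.2.2.1 (add !!p):
                    ○ open, literals {p=1, q=0, r=1}.
                  branch 2.1.2.2.2 (add r):
                    ○ open, literals {p=1, q=0, r=1}.
      branch 2.2 (add r):
        ((r && ((!p -> r) -> q)) == q): β-rule — branch into (r && ((!p -> r) -> q)), q  //  !(r && ((!p -> r) -> q)), !q.
          branch 2.2.1 (add (r && ((!p -> r) -> q)), q):
            (r && ((!p -> r) -> q)): α-rule — add r, ((!p -> r) -> q).
            ((!p -> r) -> q): β-rule — branch into !(!p -> r)  //  q.
              branch 2.2.1.1 (add !(!p -> r)):
                !(!p -> r): α-rule — add !p, !r.
                × closes — contains both p and !p.
              branch 2.2.1.2 (add q):
                ○ open, literals {p=1, q=1, r=1}.
          branch 2.2.2 (add !(r && ((!p -> r) -> q)), !q):
            !(r && ((!p -> r) -> q)): β-rule — branch into !r  //  !((!p -> r) -> q).
              branch 2.2.2.1 (add !r):
                × closes — contains both r and !r.
              branch 2.2.2.2 (add !((!p -> r) -> q)):
                !((!p -> r) -> q): α-rule — add (!p -> r), !q.
                (!p -> r): β-rule — branch into !!p  //  r.
                  branch 2.2.2.2.1 (add !!p):
                    ○ open, literals {p=1, q=0, r=1}.
                  branch 2.2.2.2.2 (add r):
                    ○ open, literals {p=1, q=0, r=1}.
8 branches closed, 10 open.
An open branch gives a satisfying assignment: p=1, q=0, r=1.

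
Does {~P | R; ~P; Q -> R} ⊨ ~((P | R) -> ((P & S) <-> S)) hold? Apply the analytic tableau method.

No

Initial set: {(~P | R); ~P; (Q -> R); ~~((P | R) -> ((P & S) <-> S))}.
(~P | R): β-rule — branch into ~P  //  R.
  branch 1 (add ~P):
    (Q -> R): β-rule — branch into ~Q  //  R.
      branch 1.1 (add ~Q):
        ~~((P | R) -> ((P & S) <-> S)): β-rule — branch into ~(P | R)  //  ((P & S) <-> S).
          branch 1.1.1 (add ~(P | R)):
            ~(P | R): α-rule — add ~P, ~R.
            ○ open, literals {P=0, Q=0, R=0}.
          branch 1.1.2 (add ((P & S) <-> S)):
            ((P & S) <-> S): β-rule — branch into (P & S), S  //  ~(P & S), ~S.
              branch 1.1.2.1 (add (P & S), S):
                (P & S): α-rule — add P, S.
                × closes — contains both P and ~P.
              branch 1.1.2.2 (add ~(P & S), ~S):
                ~(P & S): β-rule — branch into ~P  //  ~S.
                  branch 1.1.2.2.1 (add ~P):
                    ○ open, literals {P=0, Q=0, S=0}.
                  branch 1.1.2.2.2 (add ~S):
                    ○ open, literals {P=0, Q=0, S=0}.
      branch 1.2 (add R):
        ~~((P | R) -> ((P & S) <-> S)): β-rule — branch into ~(P | R)  //  ((P & S) <-> S).
          branch 1.2.1 (add ~(P | R)):
            ~(P | R): α-rule — add ~P, ~R.
            × closes — contains both R and ~R.
          branch 1.2.2 (add ((P & S) <-> S)):
            ((P & S) <-> S): β-rule — branch into (P & S), S  //  ~(P & S), ~S.
              branch 1.2.2.1 (add (P & S), S):
                (P & S): α-rule — add P, S.
                × closes — contains both P and ~P.
              branch 1.2.2.2 (add ~(P & S), ~S):
                ~(P & S): β-rule — branch into ~P  //  ~S.
                  branch 1.2.2.2.1 (add ~P):
                    ○ open, literals {P=0, R=1, S=0}.
                  branch 1.2.2.2.2 (add ~S):
                    ○ open, literals {P=0, R=1, S=0}.
  branch 2 (add R):
    (Q -> R): β-rule — branch into ~Q  //  R.
      branch 2.1 (add ~Q):
        ~~((P | R) -> ((P & S) <-> S)): β-rule — branch into ~(P | R)  //  ((P & S) <-> S).
          branch 2.1.1 (add ~(P | R)):
            ~(P | R): α-rule — add ~P, ~R.
            × closes — contains both R and ~R.
          branch 2.1.2 (add ((P & S) <-> S)):
            ((P & S) <-> S): β-rule — branch into (P & S), S  //  ~(P & S), ~S.
              branch 2.1.2.1 (add (P & S), S):
                (P & S): α-rule — add P, S.
                × closes — contains both P and ~P.
              branch 2.1.2.2 (add ~(P & S), ~S):
                ~(P & S): β-rule — branch into ~P  //  ~S.
                  branch 2.1.2.2.1 (add ~P):
                    ○ open, literals {P=0, Q=0, R=1, S=0}.
                  branch 2.1.2.2.2 (add ~S):
                    ○ open, literals {P=0, Q=0, R=1, S=0}.
      branch 2.2 (add R):
        ~~((P | R) -> ((P & S) <-> S)): β-rule — branch into ~(P | R)  //  ((P & S) <-> S).
          branch 2.2.1 (add ~(P | R)):
            ~(P | R): α-rule — add ~P, ~R.
            × closes — contains both R and ~R.
          branch 2.2.2 (add ((P & S) <-> S)):
            ((P & S) <-> S): β-rule — branch into (P & S), S  //  ~(P & S), ~S.
              branch 2.2.2.1 (add (P & S), S):
                (P & S): α-rule — add P, S.
                × closes — contains both P and ~P.
              branch 2.2.2.2 (add ~(P & S), ~S):
                ~(P & S): β-rule — branch into ~P  //  ~S.
                  branch 2.2.2.2.1 (add ~P):
                    ○ open, literals {P=0, R=1, S=0}.
                  branch 2.2.2.2.2 (add ~S):
                    ○ open, literals {P=0, R=1, S=0}.
7 branches closed, 9 open.
An open branch gives a countermodel: P=0, Q=0, R=0 (unmentioned atoms arbitrary); the premises hold there but the conclusion fails.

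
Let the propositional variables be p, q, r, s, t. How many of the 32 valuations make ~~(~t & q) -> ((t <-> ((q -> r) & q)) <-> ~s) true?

Initial set: {(~~(~t & q) -> ((t <-> ((q -> r) & q)) <-> ~s))}.
(~~(~t & q) -> ((t <-> ((q -> r) & q)) <-> ~s)): β-rule — branch into ~~~(~t & q)  //  ((t <-> ((q -> r) & q)) <-> ~s).
  branch 1 (add ~~~(~t & q)):
    ~~~(~t & q): drop double negation, giving ~(~t & q).
    ~(~t & q): β-rule — branch into ~~t  //  ~q.
      branch 1.1 (add ~~t):
        ○ open, literals {t=true}.
      branch 1.2 (add ~q):
        ○ open, literals {q=false}.
  branch 2 (add ((t <-> ((q -> r) & q)) <-> ~s)):
    ((t <-> ((q -> r) & q)) <-> ~s): β-rule — branch into (t <-> ((q -> r) & q)), ~s  //  ~(t <-> ((q -> r) & q)), ~~s.
      branch 2.1 (add (t <-> ((q -> r) & q)), ~s):
        (t <-> ((q -> r) & q)): β-rule — branch into t, ((q -> r) & q)  //  ~t, ~((q -> r) & q).
          branch 2.1.1 (add t, ((q -> r) & q)):
            ((q -> r) & q): α-rule — add (q -> r), q.
            (q -> r): β-rule — branch into ~q  //  r.
              branch 2.1.1.1 (add ~q):
                × closes — contains both q and ~q.
              branch 2.1.1.2 (add r):
                ○ open, literals {q=true, r=true, s=false, t=true}.
          branch 2.1.2 (add ~t, ~((q -> r) & q)):
            ~((q -> r) & q): β-rule — branch into ~(q -> r)  //  ~q.
              branch 2.1.2.1 (add ~(q -> r)):
                ~(q -> r): α-rule — add q, ~r.
                ○ open, literals {q=true, r=false, s=false, t=false}.
              branch 2.1.2.2 (add ~q):
                ○ open, literals {q=false, s=false, t=false}.
      branch 2.2 (add ~(t <-> ((q -> r) & q)), ~~s):
        ~(t <-> ((q -> r) & q)): β-rule — branch into t, ~((q -> r) & q)  //  ~t, ((q -> r) & q).
          branch 2.2.1 (add t, ~((q -> r) & q)):
            ~((q -> r) & q): β-rule — branch into ~(q -> r)  //  ~q.
              branch 2.2.1.1 (add ~(q -> r)):
                ~(q -> r): α-rule — add q, ~r.
                ○ open, literals {q=true, r=false, s=true, t=true}.
              branch 2.2.1.2 (add ~q):
                ○ open, literals {q=false, s=true, t=true}.
          branch 2.2.2 (add ~t, ((q -> r) & q)):
            ((q -> r) & q): α-rule — add (q -> r), q.
            (q -> r): β-rule — branch into ~q  //  r.
              branch 2.2.2.1 (add ~q):
                × closes — contains both q and ~q.
              branch 2.2.2.2 (add r):
                ○ open, literals {q=true, r=true, s=true, t=false}.
2 branches closed, 8 open.
Each open branch fixes some atoms; the unmentioned ones are free. Counting distinct full assignments: branch {t=true} (p, q, r, s) contributes 16 new; branch {q=false} (p, r, s, t) contributes 8 new; branch {q=true, r=true, s=false, t=true} (p) contributes 0 new; branch {q=true, r=false, s=false, t=false} (p) contributes 2 new; branch {q=false, s=false, t=false} (p, r) contributes 0 new; branch {q=true, r=false, s=true, t=true} (p) contributes 0 new; branch {q=false, s=true, t=true} (p, r) contributes 0 new; branch {q=true, r=true, s=true, t=false} (p) contributes 2 new. Total: 28.

28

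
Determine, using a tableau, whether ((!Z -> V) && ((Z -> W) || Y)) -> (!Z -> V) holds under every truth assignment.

Assume the negation and expand:
Initial set: {!(((!Z -> V) && ((Z -> W) || Y)) -> (!Z -> V))}.
!(((!Z -> V) && ((Z -> W) || Y)) -> (!Z -> V)): α-rule — add ((!Z -> V) && ((Z -> W) || Y)), !(!Z -> V).
((!Z -> V) && ((Z -> W) || Y)): α-rule — add (!Z -> V), ((Z -> W) || Y).
!(!Z -> V): α-rule — add !Z, !V.
(!Z -> V): β-rule — branch into !!Z  //  V.
  branch 1 (add !!Z):
    × closes — contains both Z and !Z.
  branch 2 (add V):
    × closes — contains both V and !V.
All 2 branches close.
Every branch closed, so the negation is unsatisfiable and the formula is valid.

Valid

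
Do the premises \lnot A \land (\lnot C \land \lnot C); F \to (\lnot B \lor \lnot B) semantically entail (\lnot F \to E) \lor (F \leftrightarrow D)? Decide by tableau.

No

Initial set: {(\lnot A \land (\lnot C \land \lnot C)); (F \to (\lnot B \lor \lnot B)); \lnot ((\lnot F \to E) \lor (F \leftrightarrow D))}.
(\lnot A \land (\lnot C \land \lnot C)): α-rule — add \lnot A, (\lnot C \land \lnot C).
\lnot ((\lnot F \to E) \lor (F \leftrightarrow D)): α-rule — add \lnot (\lnot F \to E), \lnot (F \leftrightarrow D).
(\lnot C \land \lnot C): α-rule — add \lnot C, \lnot C.
\lnot (\lnot F \to E): α-rule — add \lnot F, \lnot E.
(F \to (\lnot B \lor \lnot B)): β-rule — branch into \lnot F  //  (\lnot B \lor \lnot B).
  branch 1 (add \lnot F):
    \lnot (F \leftrightarrow D): β-rule — branch into F, \lnot D  //  \lnot F, D.
      branch 1.1 (add F, \lnot D):
        × closes — contains both F and \lnot F.
      branch 1.2 (add \lnot F, D):
        ○ open, literals {A=F, C=F, D=T, E=F, F=F}.
  branch 2 (add (\lnot B \lor \lnot B)):
    \lnot (F \leftrightarrow D): β-rule — branch into F, \lnot D  //  \lnot F, D.
      branch 2.1 (add F, \lnot D):
        × closes — contains both F and \lnot F.
      branch 2.2 (add \lnot F, D):
        (\lnot B \lor \lnot B): β-rule — branch into \lnot B  //  \lnot B.
          branch 2.2.1 (add \lnot B):
            ○ open, literals {A=F, B=F, C=F, D=T, E=F, F=F}.
          branch 2.2.2 (add \lnot B):
            ○ open, literals {A=F, B=F, C=F, D=T, E=F, F=F}.
2 branches closed, 3 open.
An open branch gives a countermodel: A=F, C=F, D=T, E=F, F=F (unmentioned atoms arbitrary); the premises hold there but the conclusion fails.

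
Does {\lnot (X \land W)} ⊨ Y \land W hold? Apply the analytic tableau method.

No

Initial set: {\lnot (X \land W); \lnot (Y \land W)}.
\lnot (X \land W): β-rule — branch into \lnot X  //  \lnot W.
  branch 1 (add \lnot X):
    \lnot (Y \land W): β-rule — branch into \lnot Y  //  \lnot W.
      branch 1.1 (add \lnot Y):
        ○ open, literals {X=0, Y=0}.
      branch 1.2 (add \lnot W):
        ○ open, literals {W=0, X=0}.
  branch 2 (add \lnot W):
    \lnot (Y \land W): β-rule — branch into \lnot Y  //  \lnot W.
      branch 2.1 (add \lnot Y):
        ○ open, literals {W=0, Y=0}.
      branch 2.2 (add \lnot W):
        ○ open, literals {W=0}.
0 branches closed, 4 open.
An open branch gives a countermodel: X=0, Y=0 (unmentioned atoms arbitrary); the premises hold there but the conclusion fails.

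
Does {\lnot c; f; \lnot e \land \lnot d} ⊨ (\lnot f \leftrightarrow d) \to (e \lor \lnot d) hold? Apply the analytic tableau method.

Initial set: {T \lnot c; T f; T (\lnot e \land \lnot d); F ((\lnot f \leftrightarrow d) \to (e \lor \lnot d))}.
T (\lnot e \land \lnot d): α-rule — add T \lnot e, T \lnot d.
F ((\lnot f \leftrightarrow d) \to (e \lor \lnot d)): α-rule — add T (\lnot f \leftrightarrow d), F (e \lor \lnot d).
F (e \lor \lnot d): α-rule — add F e, F \lnot d.
× closes — contains both d and \lnot d.
All 1 branch closes.
Every branch closed, so the premises entail the conclusion.

Yes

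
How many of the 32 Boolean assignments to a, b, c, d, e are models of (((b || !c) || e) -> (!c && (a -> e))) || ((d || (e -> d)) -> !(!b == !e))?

28

Initial set: {((((b || !c) || e) -> (!c && (a -> e))) || ((d || (e -> d)) -> !(!b == !e)))}.
((((b || !c) || e) -> (!c && (a -> e))) || ((d || (e -> d)) -> !(!b == !e))): β-rule — branch into (((b || !c) || e) -> (!c && (a -> e)))  //  ((d || (e -> d)) -> !(!b == !e)).
  branch 1 (add (((b || !c) || e) -> (!c && (a -> e)))):
    (((b || !c) || e) -> (!c && (a -> e))): β-rule — branch into !((b || !c) || e)  //  (!c && (a -> e)).
      branch 1.1 (add !((b || !c) || e)):
        !((b || !c) || e): α-rule — add !(b || !c), !e.
        !(b || !c): α-rule — add !b, !!c.
        ○ open, literals {b=false, c=true, e=false}.
      branch 1.2 (add (!c && (a -> e))):
        (!c && (a -> e)): α-rule — add !c, (a -> e).
        (a -> e): β-rule — branch into !a  //  e.
          branch 1.2.1 (add !a):
            ○ open, literals {a=false, c=false}.
          branch 1.2.2 (add e):
            ○ open, literals {c=false, e=true}.
  branch 2 (add ((d || (e -> d)) -> !(!b == !e))):
    ((d || (e -> d)) -> !(!b == !e)): β-rule — branch into !(d || (e -> d))  //  !(!b == !e).
      branch 2.1 (add !(d || (e -> d))):
        !(d || (e -> d)): α-rule — add !d, !(e -> d).
        !(e -> d): α-rule — add e, !d.
        ○ open, literals {d=false, e=true}.
      branch 2.2 (add !(!b == !e)):
        !(!b == !e): β-rule — branch into !b, !!e  //  !!b, !e.
          branch 2.2.1 (add !b, !!e):
            ○ open, literals {b=false, e=true}.
          branch 2.2.2 (add !!b, !e):
            ○ open, literals {b=true, e=false}.
0 branches closed, 6 open.
Each open branch fixes some atoms; the unmentioned ones are free. Counting distinct full assignments: branch {b=false, c=true, e=false} (a, d) contributes 4 new; branch {a=false, c=false} (b, d, e) contributes 8 new; branch {c=false, e=true} (a, b, d) contributes 4 new; branch {d=false, e=true} (a, b, c) contributes 4 new; branch {b=false, e=true} (a, c, d) contributes 2 new; branch {b=true, e=false} (a, c, d) contributes 6 new. Total: 28.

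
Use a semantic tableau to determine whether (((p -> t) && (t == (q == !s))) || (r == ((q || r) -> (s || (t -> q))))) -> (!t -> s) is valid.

Not valid

Assume the negation and expand:
Initial set: {F ((((p -> t) && (t == (q == !s))) || (r == ((q || r) -> (s || (t -> q))))) -> (!t -> s))}.
F ((((p -> t) && (t == (q == !s))) || (r == ((q || r) -> (s || (t -> q))))) -> (!t -> s)): α-rule — add T (((p -> t) && (t == (q == !s))) || (r == ((q || r) -> (s || (t -> q))))), F (!t -> s).
F (!t -> s): α-rule — add T !t, F s.
T (((p -> t) && (t == (q == !s))) || (r == ((q || r) -> (s || (t -> q))))): β-rule — branch into T ((p -> t) && (t == (q == !s)))  //  T (r == ((q || r) -> (s || (t -> q)))).
  branch 1 (add T ((p -> t) && (t == (q == !s)))):
    T ((p -> t) && (t == (q == !s))): α-rule — add T (p -> t), T (t == (q == !s)).
    T (p -> t): β-rule — branch into F p  //  T t.
      branch 1.1 (add F p):
        T (t == (q == !s)): β-rule — branch into T t, T (q == !s)  //  F t, F (q == !s).
          branch 1.1.1 (add T t, T (q == !s)):
            × closes — contains both t and !t.
          branch 1.1.2 (add F t, F (q == !s)):
            F (q == !s): β-rule — branch into T q, F !s  //  F q, T !s.
              branch 1.1.2.1 (add T q, F !s):
                × closes — contains both s and !s.
              branch 1.1.2.2 (add F q, T !s):
                ○ open, literals {p=0, q=0, s=0, t=0}.
      branch 1.2 (add T t):
        × closes — contains both t and !t.
  branch 2 (add T (r == ((q || r) -> (s || (t -> q))))):
    T (r == ((q || r) -> (s || (t -> q)))): β-rule — branch into T r, T ((q || r) -> (s || (t -> q)))  //  F r, F ((q || r) -> (s || (t -> q))).
      branch 2.1 (add T r, T ((q || r) -> (s || (t -> q)))):
        T ((q || r) -> (s || (t -> q))): β-rule — branch into F (q || r)  //  T (s || (t -> q)).
          branch 2.1.1 (add F (q || r)):
            F (q || r): α-rule — add F q, F r.
            × closes — contains both r and !r.
          branch 2.1.2 (add T (s || (t -> q))):
            T (s || (t -> q)): β-rule — branch into T s  //  T (t -> q).
              branch 2.1.2.1 (add T s):
                × closes — contains both s and !s.
              branch 2.1.2.2 (add T (t -> q)):
                T (t -> q): β-rule — branch into F t  //  T q.
                  branch 2.1.2.2.1 (add F t):
                    ○ open, literals {r=1, s=0, t=0}.
                  branch 2.1.2.2.2 (add T q):
                    ○ open, literals {q=1, r=1, s=0, t=0}.
      branch 2.2 (add F r, F ((q || r) -> (s || (t -> q)))):
        F ((q || r) -> (s || (t -> q))): α-rule — add T (q || r), F (s || (t -> q)).
        F (s || (t -> q)): α-rule — add F s, F (t -> q).
        F (t -> q): α-rule — add T t, F q.
        × closes — contains both t and !t.
6 branches closed, 3 open.
An open branch gives a countermodel: p=0, q=0, s=0, t=0 (unmentioned atoms arbitrary); under it the original formula is false.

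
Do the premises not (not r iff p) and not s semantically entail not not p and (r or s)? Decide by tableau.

Initial set: {(not (not r iff p) and not s); not (not not p and (r or s))}.
(not (not r iff p) and not s): α-rule — add not (not r iff p), not s.
not (not not p and (r or s)): β-rule — branch into not not not p  //  not (r or s).
  branch 1 (add not not not p):
    not not not p: drop double negation, giving not p.
    not (not r iff p): β-rule — branch into not r, not p  //  not not r, p.
      branch 1.1 (add not r, not p):
        ○ open, literals {p=false, r=false, s=false}.
      branch 1.2 (add not not r, p):
        × closes — contains both p and not p.
  branch 2 (add not (r or s)):
    not (r or s): α-rule — add not r, not s.
    not (not r iff p): β-rule — branch into not r, not p  //  not not r, p.
      branch 2.1 (add not r, not p):
        ○ open, literals {p=false, r=false, s=false}.
      branch 2.2 (add not not r, p):
        × closes — contains both r and not r.
2 branches closed, 2 open.
An open branch gives a countermodel: p=false, r=false, s=false (unmentioned atoms arbitrary); the premises hold there but the conclusion fails.

No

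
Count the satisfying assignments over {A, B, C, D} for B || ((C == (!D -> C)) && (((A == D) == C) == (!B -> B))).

11

Initial set: {T (B || ((C == (!D -> C)) && (((A == D) == C) == (!B -> B))))}.
T (B || ((C == (!D -> C)) && (((A == D) == C) == (!B -> B)))): β-rule — branch into T B  //  T ((C == (!D -> C)) && (((A == D) == C) == (!B -> B))).
  branch 1 (add T B):
    ○ open, literals {B=T}.
  branch 2 (add T ((C == (!D -> C)) && (((A == D) == C) == (!B -> B)))):
    T ((C == (!D -> C)) && (((A == D) == C) == (!B -> B))): α-rule — add T (C == (!D -> C)), T (((A == D) == C) == (!B -> B)).
    T (C == (!D -> C)): β-rule — branch into T C, T (!D -> C)  //  F C, F (!D -> C).
      branch 2.1 (add T C, T (!D -> C)):
        T (((A == D) == C) == (!B -> B)): β-rule — branch into T ((A == D) == C), T (!B -> B)  //  F ((A == D) == C), F (!B -> B).
          branch 2.1.1 (add T ((A == D) == C), T (!B -> B)):
            T (!D -> C): β-rule — branch into F !D  //  T C.
              branch 2.1.1.1 (add F !D):
                T ((A == D) == C): β-rule — branch into T (A == D), T C  //  F (A == D), F C.
                  branch 2.1.1.1.1 (add T (A == D), T C):
                    T (!B -> B): β-rule — branch into F !B  //  T B.
                      branch 2.1.1.1.1.1 (add F !B):
                        T (A == D): β-rule — branch into T A, T D  //  F A, F D.
                          branch 2.1.1.1.1.1.1 (add T A, T D):
                            ○ open, literals {A=T, B=T, C=T, D=T}.
                          branch 2.1.1.1.1.1.2 (add F A, F D):
                            × closes — contains both D and !D.
                      branch 2.1.1.1.1.2 (add T B):
                        T (A == D): β-rule — branch into T A, T D  //  F A, F D.
                          branch 2.1.1.1.1.2.1 (add T A, T D):
                            ○ open, literals {A=T, B=T, C=T, D=T}.
                          branch 2.1.1.1.1.2.2 (add F A, F D):
                            × closes — contains both D and !D.
                  branch 2.1.1.1.2 (add F (A == D), F C):
                    × closes — contains both C and !C.
              branch 2.1.1.2 (add T C):
                T ((A == D) == C): β-rule — branch into T (A == D), T C  //  F (A == D), F C.
                  branch 2.1.1.2.1 (add T (A == D), T C):
                    T (!B -> B): β-rule — branch into F !B  //  T B.
                      branch 2.1.1.2.1.1 (add F !B):
                        T (A == D): β-rule — branch into T A, T D  //  F A, F D.
                          branch 2.1.1.2.1.1.1 (add T A, T D):
                            ○ open, literals {A=T, B=T, C=T, D=T}.
                          branch 2.1.1.2.1.1.2 (add F A, F D):
                            ○ open, literals {A=F, B=T, C=T, D=F}.
                      branch 2.1.1.2.1.2 (add T B):
                        T (A == D): β-rule — branch into T A, T D  //  F A, F D.
                          branch 2.1.1.2.1.2.1 (add T A, T D):
                            ○ open, literals {A=T, B=T, C=T, D=T}.
                          branch 2.1.1.2.1.2.2 (add F A, F D):
                            ○ open, literals {A=F, B=T, C=T, D=F}.
                  branch 2.1.1.2.2 (add F (A == D), F C):
                    × closes — contains both C and !C.
          branch 2.1.2 (add F ((A == D) == C), F (!B -> B)):
            F (!B -> B): α-rule — add T !B, F B.
            T (!D -> C): β-rule — branch into F !D  //  T C.
              branch 2.1.2.1 (add F !D):
                F ((A == D) == C): β-rule — branch into T (A == D), F C  //  F (A == D), T C.
                  branch 2.1.2.1.1 (add T (A == D), F C):
                    × closes — contains both C and !C.
                  branch 2.1.2.1.2 (add F (A == D), T C):
                    F (A == D): β-rule — branch into T A, F D  //  F A, T D.
                      branch 2.1.2.1.2.1 (add T A, F D):
                        × closes — contains both D and !D.
                      branch 2.1.2.1.2.2 (add F A, T D):
                        ○ open, literals {A=F, B=F, C=T, D=T}.
              branch 2.1.2.2 (add T C):
                F ((A == D) == C): β-rule — branch into T (A == D), F C  //  F (A == D), T C.
                  branch 2.1.2.2.1 (add T (A == D), F C):
                    × closes — contains both C and !C.
                  branch 2.1.2.2.2 (add F (A == D), T C):
                    F (A == D): β-rule — branch into T A, F D  //  F A, T D.
                      branch 2.1.2.2.2.1 (add T A, F D):
                        ○ open, literals {A=T, B=F, C=T, D=F}.
                      branch 2.1.2.2.2.2 (add F A, T D):
                        ○ open, literals {A=F, B=F, C=T, D=T}.
      branch 2.2 (add F C, F (!D -> C)):
        F (!D -> C): α-rule — add T !D, F C.
        T (((A == D) == C) == (!B -> B)): β-rule — branch into T ((A == D) == C), T (!B -> B)  //  F ((A == D) == C), F (!B -> B).
          branch 2.2.1 (add T ((A == D) == C), T (!B -> B)):
            T ((A == D) == C): β-rule — branch into T (A == D), T C  //  F (A == D), F C.
              branch 2.2.1.1 (add T (A == D), T C):
                × closes — contains both C and !C.
              branch 2.2.1.2 (add F (A == D), F C):
                T (!B -> B): β-rule — branch into F !B  //  T B.
                  branch 2.2.1.2.1 (add F !B):
                    F (A == D): β-rule — branch into T A, F D  //  F A, T D.
                      branch 2.2.1.2.1.1 (add T A, F D):
                        ○ open, literals {A=T, B=T, C=F, D=F}.
                      branch 2.2.1.2.1.2 (add F A, T D):
                        × closes — contains both D and !D.
                  branch 2.2.1.2.2 (add T B):
                    F (A == D): β-rule — branch into T A, F D  //  F A, T D.
                      branch 2.2.1.2.2.1 (add T A, F D):
                        ○ open, literals {A=T, B=T, C=F, D=F}.
                      branch 2.2.1.2.2.2 (add F A, T D):
                        × closes — contains both D and !D.
          branch 2.2.2 (add F ((A == D) == C), F (!B -> B)):
            F (!B -> B): α-rule — add T !B, F B.
            F ((A == D) == C): β-rule — branch into T (A == D), F C  //  F (A == D), T C.
              branch 2.2.2.1 (add T (A == D), F C):
                T (A == D): β-rule — branch into T A, T D  //  F A, F D.
                  branch 2.2.2.1.1 (add T A, T D):
                    × closes — contains both D and !D.
                  branch 2.2.2.1.2 (add F A, F D):
                    ○ open, literals {A=F, B=F, C=F, D=F}.
              branch 2.2.2.2 (add F (A == D), T C):
                × closes — contains both C and !C.
12 branches closed, 13 open.
Each open branch fixes some atoms; the unmentioned ones are free. Counting distinct full assignments: branch {B=T} (A, C, D) contributes 8 new; branch {A=T, B=T, C=T, D=T} (none free) contributes 0 new; branch {A=T, B=T, C=T, D=T} (none free) contributes 0 new; branch {A=T, B=T, C=T, D=T} (none free) contributes 0 new; branch {A=F, B=T, C=T, D=F} (none free) contributes 0 new; branch {A=T, B=T, C=T, D=T} (none free) contributes 0 new; branch {A=F, B=T, C=T, D=F} (none free) contributes 0 new; branch {A=F, B=F, C=T, D=T} (none free) contributes 1 new; branch {A=T, B=F, C=T, D=F} (none free) contributes 1 new; branch {A=F, B=F, C=T, D=T} (none free) contributes 0 new; branch {A=T, B=T, C=F, D=F} (none free) contributes 0 new; branch {A=T, B=T, C=F, D=F} (none free) contributes 0 new; branch {A=F, B=F, C=F, D=F} (none free) contributes 1 new. Total: 11.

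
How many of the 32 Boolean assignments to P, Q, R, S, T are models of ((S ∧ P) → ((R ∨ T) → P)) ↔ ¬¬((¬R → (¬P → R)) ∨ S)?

Initial set: {T (((S ∧ P) → ((R ∨ T) → P)) ↔ ¬¬((¬R → (¬P → R)) ∨ S))}.
T (((S ∧ P) → ((R ∨ T) → P)) ↔ ¬¬((¬R → (¬P → R)) ∨ S)): β-rule — branch into T ((S ∧ P) → ((R ∨ T) → P)), T ¬¬((¬R → (¬P → R)) ∨ S)  //  F ((S ∧ P) → ((R ∨ T) → P)), F ¬¬((¬R → (¬P → R)) ∨ S).
  branch 1 (add T ((S ∧ P) → ((R ∨ T) → P)), T ¬¬((¬R → (¬P → R)) ∨ S)):
    T ¬¬((¬R → (¬P → R)) ∨ S): drop double negation, giving T ((¬R → (¬P → R)) ∨ S).
    T ((S ∧ P) → ((R ∨ T) → P)): β-rule — branch into F (S ∧ P)  //  T ((R ∨ T) → P).
      branch 1.1 (add F (S ∧ P)):
        T ((¬R → (¬P → R)) ∨ S): β-rule — branch into T (¬R → (¬P → R))  //  T S.
          branch 1.1.1 (add T (¬R → (¬P → R))):
            F (S ∧ P): β-rule — branch into F S  //  F P.
              branch 1.1.1.1 (add F S):
                T (¬R → (¬P → R)): β-rule — branch into F ¬R  //  T (¬P → R).
                  branch 1.1.1.1.1 (add F ¬R):
                    ○ open, literals {R=1, S=0}.
                  branch 1.1.1.1.2 (add T (¬P → R)):
                    T (¬P → R): β-rule — branch into F ¬P  //  T R.
                      branch 1.1.1.1.2.1 (add F ¬P):
                        ○ open, literals {P=1, S=0}.
                      branch 1.1.1.1.2.2 (add T R):
                        ○ open, literals {R=1, S=0}.
              branch 1.1.1.2 (add F P):
                T (¬R → (¬P → R)): β-rule — branch into F ¬R  //  T (¬P → R).
                  branch 1.1.1.2.1 (add F ¬R):
                    ○ open, literals {P=0, R=1}.
                  branch 1.1.1.2.2 (add T (¬P → R)):
                    T (¬P → R): β-rule — branch into F ¬P  //  T R.
                      branch 1.1.1.2.2.1 (add F ¬P):
                        × closes — contains both P and ¬P.
                      branch 1.1.1.2.2.2 (add T R):
                        ○ open, literals {P=0, R=1}.
          branch 1.1.2 (add T S):
            F (S ∧ P): β-rule — branch into F S  //  F P.
              branch 1.1.2.1 (add F S):
                × closes — contains both S and ¬S.
              branch 1.1.2.2 (add F P):
                ○ open, literals {P=0, S=1}.
      branch 1.2 (add T ((R ∨ T) → P)):
        T ((¬R → (¬P → R)) ∨ S): β-rule — branch into T (¬R → (¬P → R))  //  T S.
          branch 1.2.1 (add T (¬R → (¬P → R))):
            T ((R ∨ T) → P): β-rule — branch into F (R ∨ T)  //  T P.
              branch 1.2.1.1 (add F (R ∨ T)):
                F (R ∨ T): α-rule — add F R, F T.
                T (¬R → (¬P → R)): β-rule — branch into F ¬R  //  T (¬P → R).
                  branch 1.2.1.1.1 (add F ¬R):
                    × closes — contains both R and ¬R.
                  branch 1.2.1.1.2 (add T (¬P → R)):
                    T (¬P → R): β-rule — branch into F ¬P  //  T R.
                      branch 1.2.1.1.2.1 (add F ¬P):
                        ○ open, literals {P=1, R=0, T=0}.
                      branch 1.2.1.1.2.2 (add T R):
                        × closes — contains both R and ¬R.
              branch 1.2.1.2 (add T P):
                T (¬R → (¬P → R)): β-rule — branch into F ¬R  //  T (¬P → R).
                  branch 1.2.1.2.1 (add F ¬R):
                    ○ open, literals {P=1, R=1}.
                  branch 1.2.1.2.2 (add T (¬P → R)):
                    T (¬P → R): β-rule — branch into F ¬P  //  T R.
                      branch 1.2.1.2.2.1 (add F ¬P):
                        ○ open, literals {P=1}.
                      branch 1.2.1.2.2.2 (add T R):
                        ○ open, literals {P=1, R=1}.
          branch 1.2.2 (add T S):
            T ((R ∨ T) → P): β-rule — branch into F (R ∨ T)  //  T P.
              branch 1.2.2.1 (add F (R ∨ T)):
                F (R ∨ T): α-rule — add F R, F T.
                ○ open, literals {R=0, S=1, T=0}.
              branch 1.2.2.2 (add T P):
                ○ open, literals {P=1, S=1}.
  branch 2 (add F ((S ∧ P) → ((R ∨ T) → P)), F ¬¬((¬R → (¬P → R)) ∨ S)):
    F ((S ∧ P) → ((R ∨ T) → P)): α-rule — add T (S ∧ P), F ((R ∨ T) → P).
    F ¬¬((¬R → (¬P → R)) ∨ S): drop double negation, giving F ((¬R → (¬P → R)) ∨ S).
    T (S ∧ P): α-rule — add T S, T P.
    F ((R ∨ T) → P): α-rule — add T (R ∨ T), F P.
    × closes — contains both P and ¬P.
5 branches closed, 12 open.
Each open branch fixes some atoms; the unmentioned ones are free. Counting distinct full assignments: branch {R=1, S=0} (P, Q, T) contributes 8 new; branch {P=1, S=0} (Q, R, T) contributes 4 new; branch {R=1, S=0} (P, Q, T) contributes 0 new; branch {P=0, R=1} (Q, S, T) contributes 4 new; branch {P=0, R=1} (Q, S, T) contributes 0 new; branch {P=0, S=1} (Q, R, T) contributes 4 new; branch {P=1, R=0, T=0} (Q, S) contributes 2 new; branch {P=1, R=1} (Q, S, T) contributes 4 new; branch {P=1} (Q, R, S, T) contributes 2 new; branch {P=1, R=1} (Q, S, T) contributes 0 new; branch {R=0, S=1, T=0} (P, Q) contributes 0 new; branch {P=1, S=1} (Q, R, T) contributes 0 new. Total: 28.

28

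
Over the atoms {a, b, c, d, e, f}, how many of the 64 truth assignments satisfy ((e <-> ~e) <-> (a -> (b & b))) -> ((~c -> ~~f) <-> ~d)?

56

Initial set: {(((e <-> ~e) <-> (a -> (b & b))) -> ((~c -> ~~f) <-> ~d))}.
(((e <-> ~e) <-> (a -> (b & b))) -> ((~c -> ~~f) <-> ~d)): β-rule — branch into ~((e <-> ~e) <-> (a -> (b & b)))  //  ((~c -> ~~f) <-> ~d).
  branch 1 (add ~((e <-> ~e) <-> (a -> (b & b)))):
    ~((e <-> ~e) <-> (a -> (b & b))): β-rule — branch into (e <-> ~e), ~(a -> (b & b))  //  ~(e <-> ~e), (a -> (b & b)).
      branch 1.1 (add (e <-> ~e), ~(a -> (b & b))):
        ~(a -> (b & b)): α-rule — add a, ~(b & b).
        (e <-> ~e): β-rule — branch into e, ~e  //  ~e, ~~e.
          branch 1.1.1 (add e, ~e):
            × closes — contains both e and ~e.
          branch 1.1.2 (add ~e, ~~e):
            × closes — contains both e and ~e.
      branch 1.2 (add ~(e <-> ~e), (a -> (b & b))):
        ~(e <-> ~e): β-rule — branch into e, ~~e  //  ~e, ~e.
          branch 1.2.1 (add e, ~~e):
            (a -> (b & b)): β-rule — branch into ~a  //  (b & b).
              branch 1.2.1.1 (add ~a):
                ○ open, literals {a=false, e=true}.
              branch 1.2.1.2 (add (b & b)):
                (b & b): α-rule — add b, b.
                ○ open, literals {b=true, e=true}.
          branch 1.2.2 (add ~e, ~e):
            (a -> (b & b)): β-rule — branch into ~a  //  (b & b).
              branch 1.2.2.1 (add ~a):
                ○ open, literals {a=false, e=false}.
              branch 1.2.2.2 (add (b & b)):
                (b & b): α-rule — add b, b.
                ○ open, literals {b=true, e=false}.
  branch 2 (add ((~c -> ~~f) <-> ~d)):
    ((~c -> ~~f) <-> ~d): β-rule — branch into (~c -> ~~f), ~d  //  ~(~c -> ~~f), ~~d.
      branch 2.1 (add (~c -> ~~f), ~d):
        (~c -> ~~f): β-rule — branch into ~~c  //  ~~f.
          branch 2.1.1 (add ~~c):
            ○ open, literals {c=true, d=false}.
          branch 2.1.2 (add ~~f):
            ~~f: drop double negation, giving f.
            ○ open, literals {d=false, f=true}.
      branch 2.2 (add ~(~c -> ~~f), ~~d):
        ~(~c -> ~~f): α-rule — add ~c, ~~~f.
        ~~~f: drop double negation, giving ~f.
        ○ open, literals {c=false, d=true, f=false}.
2 branches closed, 7 open.
Each open branch fixes some atoms; the unmentioned ones are free. Counting distinct full assignments: branch {a=false, e=true} (b, c, d, f) contributes 16 new; branch {b=true, e=true} (a, c, d, f) contributes 8 new; branch {a=false, e=false} (b, c, d, f) contributes 16 new; branch {b=true, e=false} (a, c, d, f) contributes 8 new; branch {c=true, d=false} (a, b, e, f) contributes 4 new; branch {d=false, f=true} (a, b, c, e) contributes 2 new; branch {c=false, d=true, f=false} (a, b, e) contributes 2 new. Total: 56.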